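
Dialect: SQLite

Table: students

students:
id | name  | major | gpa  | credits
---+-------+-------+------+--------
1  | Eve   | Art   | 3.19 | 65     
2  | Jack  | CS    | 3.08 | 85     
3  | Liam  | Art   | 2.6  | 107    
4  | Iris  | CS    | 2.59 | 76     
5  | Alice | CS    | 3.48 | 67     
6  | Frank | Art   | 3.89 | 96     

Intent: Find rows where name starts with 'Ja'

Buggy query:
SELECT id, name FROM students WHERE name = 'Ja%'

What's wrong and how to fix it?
Bug: Wildcards only work with LIKE; '=' treats '%' as a literal character

Fix: Replace '=' with LIKE so 'Ja%' is treated as a pattern

Corrected query:
SELECT id, name FROM students WHERE name LIKE 'Ja%'

Result:
id | name
---+-----
2  | Jack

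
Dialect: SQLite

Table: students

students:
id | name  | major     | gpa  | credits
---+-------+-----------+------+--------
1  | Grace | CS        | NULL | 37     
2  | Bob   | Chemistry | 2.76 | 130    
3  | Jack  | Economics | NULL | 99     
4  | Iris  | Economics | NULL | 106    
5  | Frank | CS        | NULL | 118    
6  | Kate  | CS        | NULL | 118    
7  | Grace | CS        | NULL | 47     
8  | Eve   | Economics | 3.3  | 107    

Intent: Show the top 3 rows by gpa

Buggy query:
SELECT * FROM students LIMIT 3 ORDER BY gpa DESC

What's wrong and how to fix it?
Bug: ORDER BY cannot follow LIMIT; LIMIT is the final clause

Fix: Sort with ORDER BY, then apply LIMIT

Corrected query:
SELECT * FROM students ORDER BY gpa DESC LIMIT 3

Result:
id | name  | major     | gpa  | credits
---+-------+-----------+------+--------
8  | Eve   | Economics | 3.3  | 107    
2  | Bob   | Chemistry | 2.76 | 130    
1  | Grace | CS        | NULL | 37     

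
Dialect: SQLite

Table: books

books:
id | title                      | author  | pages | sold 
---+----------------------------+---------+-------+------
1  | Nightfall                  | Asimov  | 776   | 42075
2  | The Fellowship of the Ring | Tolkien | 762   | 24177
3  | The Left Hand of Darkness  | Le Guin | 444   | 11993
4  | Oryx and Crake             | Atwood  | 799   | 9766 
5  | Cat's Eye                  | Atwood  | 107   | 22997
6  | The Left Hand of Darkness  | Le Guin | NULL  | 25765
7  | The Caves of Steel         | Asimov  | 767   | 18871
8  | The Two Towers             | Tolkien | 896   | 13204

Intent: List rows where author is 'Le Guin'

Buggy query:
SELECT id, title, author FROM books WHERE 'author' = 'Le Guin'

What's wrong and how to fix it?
Bug: 'author' in single quotes is a string literal, not the column; the comparison is literal-vs-literal and never true

Fix: Remove the quotes around the column name (or use double quotes for an identifier)

Corrected query:
SELECT id, title, author FROM books WHERE author = 'Le Guin'

Result:
id | title                     | author 
---+---------------------------+--------
3  | The Left Hand of Darkness | Le Guin
6  | The Left Hand of Darkness | Le Guin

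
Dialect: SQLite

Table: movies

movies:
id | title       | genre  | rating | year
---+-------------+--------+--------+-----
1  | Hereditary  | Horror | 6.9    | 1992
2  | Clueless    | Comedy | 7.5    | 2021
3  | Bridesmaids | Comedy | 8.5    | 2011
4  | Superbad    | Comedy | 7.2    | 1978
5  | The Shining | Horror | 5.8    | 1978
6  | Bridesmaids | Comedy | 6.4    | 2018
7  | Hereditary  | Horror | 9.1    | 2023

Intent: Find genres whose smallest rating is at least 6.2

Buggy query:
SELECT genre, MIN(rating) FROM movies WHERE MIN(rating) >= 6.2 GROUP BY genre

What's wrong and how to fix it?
Bug: Aggregates like MIN are computed per group after WHERE runs

Fix: Use HAVING for the per-group MIN condition

Corrected query:
SELECT genre, MIN(rating) FROM movies GROUP BY genre HAVING MIN(rating) >= 6.2

Result:
genre  | MIN(rating)
-------+------------
Comedy | 6.4        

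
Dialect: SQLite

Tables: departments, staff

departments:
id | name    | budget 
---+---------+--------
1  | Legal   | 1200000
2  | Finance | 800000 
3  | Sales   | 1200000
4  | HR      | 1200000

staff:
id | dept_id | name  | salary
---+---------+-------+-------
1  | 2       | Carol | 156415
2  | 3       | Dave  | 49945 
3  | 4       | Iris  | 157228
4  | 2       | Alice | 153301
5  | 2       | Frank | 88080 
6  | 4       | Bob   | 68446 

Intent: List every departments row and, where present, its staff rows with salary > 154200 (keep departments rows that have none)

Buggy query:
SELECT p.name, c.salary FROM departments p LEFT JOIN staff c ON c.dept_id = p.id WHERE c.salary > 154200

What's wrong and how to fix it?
Bug: Filtering c.salary in WHERE discards the NULL rows produced by LEFT JOIN, turning it into an inner join

Fix: Move the right-table condition into the ON clause so unmatched parents are kept

Corrected query:
SELECT p.name, c.salary FROM departments p LEFT JOIN staff c ON c.dept_id = p.id AND c.salary > 154200

Result:
name    | salary
--------+-------
Legal   | NULL  
Finance | 156415
Sales   | NULL  
HR      | 157228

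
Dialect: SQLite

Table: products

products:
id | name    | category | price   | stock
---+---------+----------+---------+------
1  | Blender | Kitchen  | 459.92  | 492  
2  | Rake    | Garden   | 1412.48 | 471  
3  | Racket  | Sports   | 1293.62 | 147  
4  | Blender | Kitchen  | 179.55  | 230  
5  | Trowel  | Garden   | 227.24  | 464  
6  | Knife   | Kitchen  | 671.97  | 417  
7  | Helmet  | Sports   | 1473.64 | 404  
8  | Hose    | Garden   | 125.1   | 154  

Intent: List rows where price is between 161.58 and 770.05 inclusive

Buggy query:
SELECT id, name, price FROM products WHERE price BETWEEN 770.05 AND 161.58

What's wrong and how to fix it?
Bug: The bounds are reversed; BETWEEN a AND b requires a <= b to match anything

Fix: Write BETWEEN 161.58 AND 770.05

Corrected query:
SELECT id, name, price FROM products WHERE price BETWEEN 161.58 AND 770.05

Result:
id | name    | price 
---+---------+-------
1  | Blender | 459.92
4  | Blender | 179.55
5  | Trowel  | 227.24
6  | Knife   | 671.97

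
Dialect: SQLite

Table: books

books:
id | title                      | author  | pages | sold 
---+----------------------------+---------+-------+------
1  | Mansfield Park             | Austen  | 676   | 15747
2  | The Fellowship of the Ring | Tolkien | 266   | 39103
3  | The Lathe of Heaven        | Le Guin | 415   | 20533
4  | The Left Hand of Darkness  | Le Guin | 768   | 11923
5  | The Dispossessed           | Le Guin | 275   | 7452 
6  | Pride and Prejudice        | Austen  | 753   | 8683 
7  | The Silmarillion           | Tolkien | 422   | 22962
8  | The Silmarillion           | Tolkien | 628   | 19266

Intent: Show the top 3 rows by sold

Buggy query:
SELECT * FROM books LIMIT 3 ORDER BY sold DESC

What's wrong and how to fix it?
Bug: ORDER BY cannot follow LIMIT; LIMIT is the final clause

Fix: Swap the clauses: ORDER BY first, then LIMIT

Corrected query:
SELECT * FROM books ORDER BY sold DESC LIMIT 3

Result:
id | title                      | author  | pages | sold 
---+----------------------------+---------+-------+------
2  | The Fellowship of the Ring | Tolkien | 266   | 39103
7  | The Silmarillion           | Tolkien | 422   | 22962
3  | The Lathe of Heaven        | Le Guin | 415   | 20533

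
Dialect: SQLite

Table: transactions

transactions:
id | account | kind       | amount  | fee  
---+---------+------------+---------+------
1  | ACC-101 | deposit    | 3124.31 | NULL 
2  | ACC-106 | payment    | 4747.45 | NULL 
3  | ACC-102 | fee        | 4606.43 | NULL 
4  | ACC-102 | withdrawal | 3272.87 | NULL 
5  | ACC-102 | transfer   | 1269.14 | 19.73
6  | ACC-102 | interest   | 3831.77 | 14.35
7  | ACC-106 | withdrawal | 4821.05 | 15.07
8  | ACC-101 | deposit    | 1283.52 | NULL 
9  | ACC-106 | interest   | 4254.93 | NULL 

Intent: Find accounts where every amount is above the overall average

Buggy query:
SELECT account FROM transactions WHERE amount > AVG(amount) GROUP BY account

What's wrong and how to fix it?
Bug: AVG() is an aggregate; it can't sit directly in WHERE

Fix: Use a subquery for AVG and a HAVING MIN(...) filter so the condition holds for every row in the group

Corrected query:
SELECT account FROM transactions GROUP BY account HAVING MIN(amount) > (SELECT AVG(amount) FROM transactions)

Result:
account
-------
ACC-106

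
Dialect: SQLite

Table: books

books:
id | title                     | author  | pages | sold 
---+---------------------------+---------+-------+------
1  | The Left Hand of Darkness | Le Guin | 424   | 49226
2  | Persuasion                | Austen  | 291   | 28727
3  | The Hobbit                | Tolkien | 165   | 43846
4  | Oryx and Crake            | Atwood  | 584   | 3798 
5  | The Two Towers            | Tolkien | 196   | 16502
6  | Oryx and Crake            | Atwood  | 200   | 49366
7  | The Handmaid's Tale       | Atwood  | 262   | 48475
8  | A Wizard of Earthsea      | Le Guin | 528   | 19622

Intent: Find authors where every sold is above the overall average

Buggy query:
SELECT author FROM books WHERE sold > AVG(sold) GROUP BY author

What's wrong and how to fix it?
Bug: AVG() is an aggregate; it can't sit directly in WHERE

Fix: Compute the overall average in a scalar subquery and compare each group's MIN against it in HAVING

Corrected query:
SELECT author FROM books GROUP BY author HAVING MIN(sold) > (SELECT AVG(sold) FROM books)

Result:
(no rows)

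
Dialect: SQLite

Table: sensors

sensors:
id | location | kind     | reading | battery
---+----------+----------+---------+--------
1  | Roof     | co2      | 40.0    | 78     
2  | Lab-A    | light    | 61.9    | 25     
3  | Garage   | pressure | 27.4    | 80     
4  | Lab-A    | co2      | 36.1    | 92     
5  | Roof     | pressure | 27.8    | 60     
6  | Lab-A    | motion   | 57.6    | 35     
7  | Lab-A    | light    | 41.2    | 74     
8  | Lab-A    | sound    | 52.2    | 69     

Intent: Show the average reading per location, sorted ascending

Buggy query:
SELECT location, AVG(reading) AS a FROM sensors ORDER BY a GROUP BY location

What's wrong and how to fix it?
Bug: GROUP BY must precede ORDER BY

Fix: Reorder: SELECT … FROM … GROUP BY … ORDER BY …

Corrected query:
SELECT location, AVG(reading) AS a FROM sensors GROUP BY location ORDER BY a

Result:
location | a   
---------+-----
Garage   | 27.4
Roof     | 33.9
Lab-A    | 49.8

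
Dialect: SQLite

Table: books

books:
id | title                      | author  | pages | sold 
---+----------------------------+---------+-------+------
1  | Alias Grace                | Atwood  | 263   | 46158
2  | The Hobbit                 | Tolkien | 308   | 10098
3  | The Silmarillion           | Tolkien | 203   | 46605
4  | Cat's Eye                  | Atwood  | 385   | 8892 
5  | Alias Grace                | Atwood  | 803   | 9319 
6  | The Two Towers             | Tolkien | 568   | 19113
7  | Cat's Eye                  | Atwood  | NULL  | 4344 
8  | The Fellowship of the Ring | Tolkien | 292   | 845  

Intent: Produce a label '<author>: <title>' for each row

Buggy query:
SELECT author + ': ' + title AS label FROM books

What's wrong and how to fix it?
Bug: SQLite uses || for string concatenation; + coerces text to numbers (yielding 0)

Fix: Replace + with || to concatenate text

Corrected query:
SELECT author || ': ' || title AS label FROM books

Result:
label                              
-----------------------------------
Atwood: Alias Grace                
Tolkien: The Hobbit                
Tolkien: The Silmarillion          
Atwood: Cat's Eye                  
Atwood: Alias Grace                
Tolkien: The Two Towers            
Atwood: Cat's Eye                  
Tolkien: The Fellowship of the Ring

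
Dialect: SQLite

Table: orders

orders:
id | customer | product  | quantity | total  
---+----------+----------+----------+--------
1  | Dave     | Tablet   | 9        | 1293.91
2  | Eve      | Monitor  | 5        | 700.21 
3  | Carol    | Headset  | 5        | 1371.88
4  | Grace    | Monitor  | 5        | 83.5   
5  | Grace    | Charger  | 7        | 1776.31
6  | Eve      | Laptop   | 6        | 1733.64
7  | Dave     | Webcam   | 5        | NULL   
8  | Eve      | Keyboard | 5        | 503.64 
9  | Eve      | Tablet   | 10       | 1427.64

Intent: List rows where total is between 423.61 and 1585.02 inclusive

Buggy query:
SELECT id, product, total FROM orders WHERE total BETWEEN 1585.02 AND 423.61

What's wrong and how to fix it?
Bug: The bounds are reversed; BETWEEN a AND b requires a <= b to match anything

Fix: Write BETWEEN 423.61 AND 1585.02

Corrected query:
SELECT id, product, total FROM orders WHERE total BETWEEN 423.61 AND 1585.02

Result:
id | product  | total  
---+----------+--------
1  | Tablet   | 1293.91
2  | Monitor  | 700.21 
3  | Headset  | 1371.88
8  | Keyboard | 503.64 
9  | Tablet   | 1427.64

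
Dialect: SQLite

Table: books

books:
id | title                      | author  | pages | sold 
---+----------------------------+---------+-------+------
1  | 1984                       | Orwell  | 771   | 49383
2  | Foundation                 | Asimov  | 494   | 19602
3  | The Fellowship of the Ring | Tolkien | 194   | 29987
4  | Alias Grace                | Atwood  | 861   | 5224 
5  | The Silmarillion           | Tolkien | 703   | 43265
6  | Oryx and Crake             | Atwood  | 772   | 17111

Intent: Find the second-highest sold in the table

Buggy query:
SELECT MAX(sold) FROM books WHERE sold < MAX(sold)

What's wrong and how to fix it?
Bug: MAX(sold) on the right of the comparison is an aggregate-in-WHERE error

Fix: Put the inner MAX in a scalar subquery

Corrected query:
SELECT MAX(sold) FROM books WHERE sold < (SELECT MAX(sold) FROM books)

Result:
MAX(sold)
---------
43265    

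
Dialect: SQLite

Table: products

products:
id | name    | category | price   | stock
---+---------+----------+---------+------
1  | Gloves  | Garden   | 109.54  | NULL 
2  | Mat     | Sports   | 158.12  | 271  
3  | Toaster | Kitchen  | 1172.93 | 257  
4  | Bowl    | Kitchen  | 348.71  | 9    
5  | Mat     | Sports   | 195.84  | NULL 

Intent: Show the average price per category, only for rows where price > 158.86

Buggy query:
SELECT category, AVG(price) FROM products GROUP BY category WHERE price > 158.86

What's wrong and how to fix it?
Bug: WHERE cannot follow GROUP BY

Fix: Move the WHERE clause before GROUP BY

Corrected query:
SELECT category, AVG(price) FROM products WHERE price > 158.86 GROUP BY category

Result:
category | AVG(price)
---------+-----------
Kitchen  | 760.82    
Sports   | 195.84    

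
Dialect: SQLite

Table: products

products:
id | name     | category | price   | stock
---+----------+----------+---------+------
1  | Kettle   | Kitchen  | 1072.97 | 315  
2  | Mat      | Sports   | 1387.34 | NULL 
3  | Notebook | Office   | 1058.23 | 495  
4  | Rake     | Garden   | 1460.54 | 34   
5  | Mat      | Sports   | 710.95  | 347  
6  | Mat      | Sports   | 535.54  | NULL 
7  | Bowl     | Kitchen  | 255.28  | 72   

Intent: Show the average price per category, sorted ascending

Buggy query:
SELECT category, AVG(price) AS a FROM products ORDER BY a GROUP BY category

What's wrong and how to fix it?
Bug: GROUP BY must precede ORDER BY

Fix: Reorder: SELECT … FROM … GROUP BY … ORDER BY …

Corrected query:
SELECT category, AVG(price) AS a FROM products GROUP BY category ORDER BY a

Result:
category | a         
---------+-----------
Kitchen  | 664.125   
Sports   | 877.943333
Office   | 1058.23   
Garden   | 1460.54   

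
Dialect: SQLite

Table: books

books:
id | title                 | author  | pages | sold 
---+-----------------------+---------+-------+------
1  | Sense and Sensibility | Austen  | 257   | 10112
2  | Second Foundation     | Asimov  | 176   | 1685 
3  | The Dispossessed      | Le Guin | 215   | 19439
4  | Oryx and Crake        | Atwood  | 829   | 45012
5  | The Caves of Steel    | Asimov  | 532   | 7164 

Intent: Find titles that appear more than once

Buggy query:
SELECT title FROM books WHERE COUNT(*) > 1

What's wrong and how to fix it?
Bug: WHERE can't reference COUNT(*); aggregates are computed after WHERE

Fix: Group first, then use HAVING for the count condition

Corrected query:
SELECT title FROM books GROUP BY title HAVING COUNT(*) > 1

Result:
(no rows)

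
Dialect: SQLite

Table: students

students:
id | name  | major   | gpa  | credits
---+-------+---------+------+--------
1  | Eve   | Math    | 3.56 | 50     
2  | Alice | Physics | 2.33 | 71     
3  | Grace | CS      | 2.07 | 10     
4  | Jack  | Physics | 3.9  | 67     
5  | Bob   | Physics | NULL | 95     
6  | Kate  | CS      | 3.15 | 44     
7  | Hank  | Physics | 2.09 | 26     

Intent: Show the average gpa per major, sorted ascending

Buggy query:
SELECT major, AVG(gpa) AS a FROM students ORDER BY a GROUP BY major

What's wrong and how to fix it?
Bug: GROUP BY must precede ORDER BY

Fix: Reorder: SELECT … FROM … GROUP BY … ORDER BY …

Corrected query:
SELECT major, AVG(gpa) AS a FROM students GROUP BY major ORDER BY a

Result:
major   | a       
--------+---------
CS      | 2.61    
Physics | 2.773333
Math    | 3.56    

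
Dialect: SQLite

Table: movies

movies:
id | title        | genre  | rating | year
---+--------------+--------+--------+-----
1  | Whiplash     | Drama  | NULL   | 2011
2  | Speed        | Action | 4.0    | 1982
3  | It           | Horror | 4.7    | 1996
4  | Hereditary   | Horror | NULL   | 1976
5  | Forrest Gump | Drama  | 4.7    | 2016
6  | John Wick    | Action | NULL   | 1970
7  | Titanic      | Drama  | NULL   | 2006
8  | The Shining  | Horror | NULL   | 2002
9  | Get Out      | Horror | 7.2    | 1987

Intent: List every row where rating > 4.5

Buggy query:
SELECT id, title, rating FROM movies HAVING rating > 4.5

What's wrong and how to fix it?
Bug: HAVING filters the output of aggregation, but this query has no GROUP BY and no aggregate functions, so SQLite rejects it (HAVING clause on a non-aggregate query); the condition here is per row

Fix: Replace HAVING with WHERE since the condition applies to individual rows

Corrected query:
SELECT id, title, rating FROM movies WHERE rating > 4.5

Result:
id | title        | rating
---+--------------+-------
3  | It           | 4.7   
5  | Forrest Gump | 4.7   
9  | Get Out      | 7.2   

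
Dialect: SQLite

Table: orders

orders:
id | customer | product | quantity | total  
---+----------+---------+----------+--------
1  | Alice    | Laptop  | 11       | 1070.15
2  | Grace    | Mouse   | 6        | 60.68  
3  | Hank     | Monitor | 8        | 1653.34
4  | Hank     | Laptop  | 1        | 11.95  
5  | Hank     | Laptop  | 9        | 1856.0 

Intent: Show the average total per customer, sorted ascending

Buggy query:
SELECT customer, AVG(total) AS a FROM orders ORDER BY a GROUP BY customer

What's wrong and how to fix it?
Bug: ORDER BY appears before GROUP BY; SQL clause order requires GROUP BY first

Fix: Reorder: SELECT … FROM … GROUP BY … ORDER BY …

Corrected query:
SELECT customer, AVG(total) AS a FROM orders GROUP BY customer ORDER BY a

Result:
customer | a          
---------+------------
Grace    | 60.68      
Alice    | 1070.15    
Hank     | 1173.763333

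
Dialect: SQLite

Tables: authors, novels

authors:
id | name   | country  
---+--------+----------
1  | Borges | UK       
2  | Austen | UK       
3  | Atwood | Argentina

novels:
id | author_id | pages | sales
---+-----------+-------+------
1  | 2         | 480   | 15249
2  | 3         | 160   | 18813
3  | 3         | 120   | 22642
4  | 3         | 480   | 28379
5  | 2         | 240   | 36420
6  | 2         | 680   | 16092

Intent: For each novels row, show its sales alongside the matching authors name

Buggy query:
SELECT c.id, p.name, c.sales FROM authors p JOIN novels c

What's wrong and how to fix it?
Bug: Missing join condition: each novels row is matched to all authors rows instead of just its own

Fix: Add ON c.author_id = p.id to the JOIN

Corrected query:
SELECT c.id, p.name, c.sales FROM authors p JOIN novels c ON c.author_id = p.id

Result:
id | name   | sales
---+--------+------
1  | Austen | 15249
2  | Atwood | 18813
3  | Atwood | 22642
4  | Atwood | 28379
5  | Austen | 36420
6  | Austen | 16092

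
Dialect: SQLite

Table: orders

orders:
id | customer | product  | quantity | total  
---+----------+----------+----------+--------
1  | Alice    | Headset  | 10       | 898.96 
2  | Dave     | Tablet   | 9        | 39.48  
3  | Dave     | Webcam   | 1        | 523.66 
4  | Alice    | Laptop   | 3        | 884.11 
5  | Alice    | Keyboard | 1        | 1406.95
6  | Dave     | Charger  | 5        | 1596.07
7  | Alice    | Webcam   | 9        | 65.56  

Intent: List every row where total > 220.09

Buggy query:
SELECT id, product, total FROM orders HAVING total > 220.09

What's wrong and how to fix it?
Bug: HAVING filters the output of aggregation, but this query has no GROUP BY and no aggregate functions, so SQLite rejects it (HAVING clause on a non-aggregate query); the condition here is per row

Fix: Use WHERE for row-level filtering

Corrected query:
SELECT id, product, total FROM orders WHERE total > 220.09

Result:
id | product  | total  
---+----------+--------
1  | Headset  | 898.96 
3  | Webcam   | 523.66 
4  | Laptop   | 884.11 
5  | Keyboard | 1406.95
6  | Charger  | 1596.07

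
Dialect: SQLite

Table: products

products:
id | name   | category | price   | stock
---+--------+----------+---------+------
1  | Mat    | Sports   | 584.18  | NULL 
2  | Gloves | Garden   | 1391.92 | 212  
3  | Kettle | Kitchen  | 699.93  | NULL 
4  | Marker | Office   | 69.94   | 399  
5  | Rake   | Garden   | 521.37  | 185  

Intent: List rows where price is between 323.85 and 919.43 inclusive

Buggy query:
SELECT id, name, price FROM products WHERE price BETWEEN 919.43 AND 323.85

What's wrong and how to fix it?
Bug: BETWEEN expects the lower bound first; with 919.43 AND 323.85 the range is empty

Fix: Write BETWEEN 323.85 AND 919.43

Corrected query:
SELECT id, name, price FROM products WHERE price BETWEEN 323.85 AND 919.43

Result:
id | name   | price 
---+--------+-------
1  | Mat    | 584.18
3  | Kettle | 699.93
5  | Rake   | 521.37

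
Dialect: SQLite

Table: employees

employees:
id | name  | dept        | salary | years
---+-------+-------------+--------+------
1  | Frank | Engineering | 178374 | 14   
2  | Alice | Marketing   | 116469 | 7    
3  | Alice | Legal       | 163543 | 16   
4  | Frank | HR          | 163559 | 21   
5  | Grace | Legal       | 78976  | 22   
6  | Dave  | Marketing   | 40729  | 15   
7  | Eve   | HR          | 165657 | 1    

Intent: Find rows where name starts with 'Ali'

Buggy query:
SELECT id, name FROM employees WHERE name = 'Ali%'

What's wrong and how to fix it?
Bug: '=' compares the literal string including the % character; pattern matching needs LIKE

Fix: Replace '=' with LIKE so 'Ali%' is treated as a pattern

Corrected query:
SELECT id, name FROM employees WHERE name LIKE 'Ali%'

Result:
id | name 
---+------
2  | Alice
3  | Alice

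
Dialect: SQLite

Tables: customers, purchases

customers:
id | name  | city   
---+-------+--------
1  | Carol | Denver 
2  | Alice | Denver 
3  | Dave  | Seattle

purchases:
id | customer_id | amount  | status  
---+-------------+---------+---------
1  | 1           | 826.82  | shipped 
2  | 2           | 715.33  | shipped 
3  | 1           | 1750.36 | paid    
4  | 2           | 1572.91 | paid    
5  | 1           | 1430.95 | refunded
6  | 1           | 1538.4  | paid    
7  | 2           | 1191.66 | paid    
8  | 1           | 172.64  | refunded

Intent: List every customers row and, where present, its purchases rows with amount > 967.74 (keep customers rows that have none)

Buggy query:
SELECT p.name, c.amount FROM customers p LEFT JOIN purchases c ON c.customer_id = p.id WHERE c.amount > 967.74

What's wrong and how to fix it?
Bug: Filtering c.amount in WHERE discards the NULL rows produced by LEFT JOIN, turning it into an inner join

Fix: Put 'c.amount > 967.74' in the JOIN's ON clause instead of WHERE

Corrected query:
SELECT p.name, c.amount FROM customers p LEFT JOIN purchases c ON c.customer_id = p.id AND c.amount > 967.74

Result:
name  | amount 
------+--------
Carol | 1430.95
Carol | 1538.4 
Carol | 1750.36
Alice | 1191.66
Alice | 1572.91
Dave  | NULL   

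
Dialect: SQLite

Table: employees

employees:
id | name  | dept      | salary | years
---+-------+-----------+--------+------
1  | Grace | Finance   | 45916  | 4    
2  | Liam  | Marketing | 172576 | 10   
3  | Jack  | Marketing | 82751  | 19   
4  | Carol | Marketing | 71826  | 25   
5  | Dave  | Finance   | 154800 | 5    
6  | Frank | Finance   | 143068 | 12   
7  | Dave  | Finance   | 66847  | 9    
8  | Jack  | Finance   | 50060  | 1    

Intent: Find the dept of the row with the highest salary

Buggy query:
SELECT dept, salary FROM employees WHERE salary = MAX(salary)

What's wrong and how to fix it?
Bug: MAX(salary) is an aggregate and cannot be used directly in WHERE

Fix: Use a subquery: WHERE salary = (SELECT MAX(salary) FROM employees)

Corrected query:
SELECT dept, salary FROM employees WHERE salary = (SELECT MAX(salary) FROM employees)

Result:
dept      | salary
----------+-------
Marketing | 172576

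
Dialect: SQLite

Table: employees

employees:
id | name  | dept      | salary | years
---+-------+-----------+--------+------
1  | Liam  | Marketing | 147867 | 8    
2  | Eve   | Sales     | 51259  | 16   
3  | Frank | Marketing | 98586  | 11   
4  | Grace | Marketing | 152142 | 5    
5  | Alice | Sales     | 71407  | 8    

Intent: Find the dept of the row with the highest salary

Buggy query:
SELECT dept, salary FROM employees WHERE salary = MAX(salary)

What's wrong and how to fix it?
Bug: MAX(salary) is an aggregate and cannot be used directly in WHERE

Fix: Wrap MAX in a scalar subquery so WHERE compares against a single value

Corrected query:
SELECT dept, salary FROM employees WHERE salary = (SELECT MAX(salary) FROM employees)

Result:
dept      | salary
----------+-------
Marketing | 152142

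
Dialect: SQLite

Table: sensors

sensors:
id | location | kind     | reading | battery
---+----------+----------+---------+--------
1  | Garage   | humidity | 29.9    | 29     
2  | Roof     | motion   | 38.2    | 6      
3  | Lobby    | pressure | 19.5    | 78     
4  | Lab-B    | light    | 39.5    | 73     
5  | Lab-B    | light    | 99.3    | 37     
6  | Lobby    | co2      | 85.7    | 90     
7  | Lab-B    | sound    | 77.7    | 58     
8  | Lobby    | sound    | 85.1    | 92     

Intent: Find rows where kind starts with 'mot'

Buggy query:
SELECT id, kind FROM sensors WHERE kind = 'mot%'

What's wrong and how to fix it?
Bug: '=' compares the literal string including the % character; pattern matching needs LIKE

Fix: Use LIKE for wildcard pattern matching

Corrected query:
SELECT id, kind FROM sensors WHERE kind LIKE 'mot%'

Result:
id | kind  
---+-------
2  | motion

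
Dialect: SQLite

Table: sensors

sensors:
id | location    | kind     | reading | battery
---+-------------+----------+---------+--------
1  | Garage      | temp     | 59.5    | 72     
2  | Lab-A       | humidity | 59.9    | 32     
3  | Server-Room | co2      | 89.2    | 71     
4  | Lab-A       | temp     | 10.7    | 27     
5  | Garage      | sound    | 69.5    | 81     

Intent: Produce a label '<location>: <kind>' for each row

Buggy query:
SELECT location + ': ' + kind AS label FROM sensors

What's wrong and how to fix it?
Bug: SQLite uses || for string concatenation; + coerces text to numbers (yielding 0)

Fix: Use the || operator for string concatenation

Corrected query:
SELECT location || ': ' || kind AS label FROM sensors

Result:
label           
----------------
Garage: temp    
Lab-A: humidity 
Server-Room: co2
Lab-A: temp     
Garage: sound   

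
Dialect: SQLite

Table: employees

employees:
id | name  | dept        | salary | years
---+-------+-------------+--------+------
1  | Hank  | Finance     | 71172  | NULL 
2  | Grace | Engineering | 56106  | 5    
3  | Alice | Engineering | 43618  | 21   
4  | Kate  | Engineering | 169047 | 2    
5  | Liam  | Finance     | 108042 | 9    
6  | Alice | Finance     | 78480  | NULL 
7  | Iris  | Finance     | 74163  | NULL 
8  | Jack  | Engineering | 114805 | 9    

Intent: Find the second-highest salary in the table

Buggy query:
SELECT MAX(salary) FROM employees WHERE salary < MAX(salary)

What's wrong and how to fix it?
Bug: MAX(salary) on the right of the comparison is an aggregate-in-WHERE error

Fix: Compute the overall MAX in a subquery, then take MAX of rows below it

Corrected query:
SELECT MAX(salary) FROM employees WHERE salary < (SELECT MAX(salary) FROM employees)

Result:
MAX(salary)
-----------
114805     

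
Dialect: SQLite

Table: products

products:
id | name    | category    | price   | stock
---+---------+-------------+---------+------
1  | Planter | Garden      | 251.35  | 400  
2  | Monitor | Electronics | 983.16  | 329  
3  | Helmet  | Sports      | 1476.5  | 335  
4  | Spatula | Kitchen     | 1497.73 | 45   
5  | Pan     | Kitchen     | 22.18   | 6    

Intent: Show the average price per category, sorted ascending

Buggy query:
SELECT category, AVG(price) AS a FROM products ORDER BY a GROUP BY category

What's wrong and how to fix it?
Bug: ORDER BY appears before GROUP BY; SQL clause order requires GROUP BY first

Fix: Move ORDER BY to the end, after GROUP BY

Corrected query:
SELECT category, AVG(price) AS a FROM products GROUP BY category ORDER BY a

Result:
category    | a      
------------+--------
Garden      | 251.35 
Kitchen     | 759.955
Electronics | 983.16 
Sports      | 1476.5 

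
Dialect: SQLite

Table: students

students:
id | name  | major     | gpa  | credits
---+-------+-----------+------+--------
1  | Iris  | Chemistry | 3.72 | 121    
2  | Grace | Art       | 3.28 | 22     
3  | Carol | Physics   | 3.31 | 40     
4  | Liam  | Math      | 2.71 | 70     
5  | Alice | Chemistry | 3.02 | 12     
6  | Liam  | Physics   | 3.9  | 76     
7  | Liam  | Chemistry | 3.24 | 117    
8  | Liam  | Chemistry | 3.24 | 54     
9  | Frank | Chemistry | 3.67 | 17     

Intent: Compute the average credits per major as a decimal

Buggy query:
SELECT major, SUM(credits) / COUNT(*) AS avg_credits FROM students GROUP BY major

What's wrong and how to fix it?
Bug: SUM(credits) and COUNT(*) are both integers; the division truncates the fractional part

Fix: Cast one side to REAL so the division keeps the fractional part

Corrected query:
SELECT major, SUM(credits) * 1.0 / COUNT(*) AS avg_credits FROM students GROUP BY major

Result:
major     | avg_credits
----------+------------
Art       | 22         
Chemistry | 64.2       
Math      | 70         
Physics   | 58         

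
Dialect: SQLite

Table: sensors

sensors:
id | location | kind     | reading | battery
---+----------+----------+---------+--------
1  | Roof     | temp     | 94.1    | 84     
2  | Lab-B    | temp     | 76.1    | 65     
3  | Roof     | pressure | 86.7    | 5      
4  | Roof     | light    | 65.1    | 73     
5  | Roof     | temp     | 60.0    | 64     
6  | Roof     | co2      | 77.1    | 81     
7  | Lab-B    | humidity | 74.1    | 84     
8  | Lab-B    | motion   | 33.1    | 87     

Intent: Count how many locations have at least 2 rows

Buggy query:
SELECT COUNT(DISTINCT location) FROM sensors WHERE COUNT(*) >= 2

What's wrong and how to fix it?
Bug: COUNT(*) cannot appear in WHERE; the per-group count doesn't exist yet

Fix: Group first with HAVING COUNT(*) >= 2, then COUNT the resulting groups

Corrected query:
SELECT COUNT(*) FROM (SELECT location FROM sensors GROUP BY location HAVING COUNT(*) >= 2)

Result:
COUNT(*)
--------
2       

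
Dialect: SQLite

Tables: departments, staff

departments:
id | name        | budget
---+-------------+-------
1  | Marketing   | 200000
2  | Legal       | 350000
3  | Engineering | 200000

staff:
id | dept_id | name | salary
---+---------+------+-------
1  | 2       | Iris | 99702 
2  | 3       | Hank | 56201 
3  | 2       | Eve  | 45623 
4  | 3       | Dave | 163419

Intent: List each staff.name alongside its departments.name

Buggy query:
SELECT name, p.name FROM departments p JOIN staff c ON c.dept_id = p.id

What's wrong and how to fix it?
Bug: Both tables have a 'name' column; the unqualified reference is ambiguous

Fix: Prefix ambiguous columns with the table alias

Corrected query:
SELECT c.name, p.name FROM departments p JOIN staff c ON c.dept_id = p.id

Result:
name | name       
-----+------------
Iris | Legal      
Hank | Engineering
Eve  | Legal      
Dave | Engineering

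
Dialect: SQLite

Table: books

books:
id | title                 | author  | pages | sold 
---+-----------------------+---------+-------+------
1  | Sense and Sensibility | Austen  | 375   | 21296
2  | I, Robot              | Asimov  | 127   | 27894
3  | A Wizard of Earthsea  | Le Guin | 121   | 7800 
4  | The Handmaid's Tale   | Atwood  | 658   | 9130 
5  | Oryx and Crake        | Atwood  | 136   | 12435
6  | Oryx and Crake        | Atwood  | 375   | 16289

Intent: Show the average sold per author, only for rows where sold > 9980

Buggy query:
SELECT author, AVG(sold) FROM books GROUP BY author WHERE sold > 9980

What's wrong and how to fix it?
Bug: WHERE cannot follow GROUP BY

Fix: Move the WHERE clause before GROUP BY

Corrected query:
SELECT author, AVG(sold) FROM books WHERE sold > 9980 GROUP BY author

Result:
author | AVG(sold)
-------+----------
Asimov | 27894    
Atwood | 14362    
Austen | 21296    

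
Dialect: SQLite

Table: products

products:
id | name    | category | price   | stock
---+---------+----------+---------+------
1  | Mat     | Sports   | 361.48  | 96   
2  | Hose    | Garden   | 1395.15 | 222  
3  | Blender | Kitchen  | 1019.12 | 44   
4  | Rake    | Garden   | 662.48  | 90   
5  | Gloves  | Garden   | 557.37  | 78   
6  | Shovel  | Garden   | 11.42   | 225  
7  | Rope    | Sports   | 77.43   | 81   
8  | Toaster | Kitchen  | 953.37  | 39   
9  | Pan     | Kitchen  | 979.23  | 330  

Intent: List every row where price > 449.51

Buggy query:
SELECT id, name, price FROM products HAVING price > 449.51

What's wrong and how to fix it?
Bug: This is a non-aggregate query (no GROUP BY, no aggregates), so in SQLite the HAVING clause is invalid here; a row-level condition belongs in WHERE

Fix: Replace HAVING with WHERE since the condition applies to individual rows

Corrected query:
SELECT id, name, price FROM products WHERE price > 449.51

Result:
id | name    | price  
---+---------+--------
2  | Hose    | 1395.15
3  | Blender | 1019.12
4  | Rake    | 662.48 
5  | Gloves  | 557.37 
8  | Toaster | 953.37 
9  | Pan     | 979.23 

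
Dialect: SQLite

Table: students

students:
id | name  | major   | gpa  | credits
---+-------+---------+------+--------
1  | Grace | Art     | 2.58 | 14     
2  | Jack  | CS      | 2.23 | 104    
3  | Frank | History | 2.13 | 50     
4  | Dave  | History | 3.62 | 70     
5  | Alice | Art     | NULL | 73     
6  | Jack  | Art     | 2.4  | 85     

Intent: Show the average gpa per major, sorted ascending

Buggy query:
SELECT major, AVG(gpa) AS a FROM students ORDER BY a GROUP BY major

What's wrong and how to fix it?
Bug: GROUP BY must precede ORDER BY

Fix: Move ORDER BY to the end, after GROUP BY

Corrected query:
SELECT major, AVG(gpa) AS a FROM students GROUP BY major ORDER BY a

Result:
major   | a    
--------+------
CS      | 2.23 
Art     | 2.49 
History | 2.875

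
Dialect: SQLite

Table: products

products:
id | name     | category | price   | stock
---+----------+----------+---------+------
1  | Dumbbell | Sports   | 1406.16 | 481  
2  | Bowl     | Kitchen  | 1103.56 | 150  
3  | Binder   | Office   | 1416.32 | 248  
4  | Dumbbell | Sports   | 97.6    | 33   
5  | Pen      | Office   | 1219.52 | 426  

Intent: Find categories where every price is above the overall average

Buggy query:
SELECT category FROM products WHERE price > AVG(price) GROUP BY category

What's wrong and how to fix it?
Bug: AVG() is an aggregate; it can't sit directly in WHERE

Fix: Compute the overall average in a scalar subquery and compare each group's MIN against it in HAVING

Corrected query:
SELECT category FROM products GROUP BY category HAVING MIN(price) > (SELECT AVG(price) FROM products)

Result:
category
--------
Kitchen 
Office  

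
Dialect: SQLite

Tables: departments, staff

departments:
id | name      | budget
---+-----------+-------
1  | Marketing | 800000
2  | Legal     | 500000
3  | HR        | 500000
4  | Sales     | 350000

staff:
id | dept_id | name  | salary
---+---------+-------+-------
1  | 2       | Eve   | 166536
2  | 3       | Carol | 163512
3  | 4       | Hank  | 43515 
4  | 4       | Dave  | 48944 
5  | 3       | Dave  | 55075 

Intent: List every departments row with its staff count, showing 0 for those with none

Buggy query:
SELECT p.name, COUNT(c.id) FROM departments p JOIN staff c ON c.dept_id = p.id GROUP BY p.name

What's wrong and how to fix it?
Bug: INNER JOIN drops departments rows that have no matching staff rows

Fix: Use LEFT JOIN so parents without children still appear (COUNT(c.id) gives 0)

Corrected query:
SELECT p.name, COUNT(c.id) FROM departments p LEFT JOIN staff c ON c.dept_id = p.id GROUP BY p.name

Result:
name      | COUNT(c.id)
----------+------------
HR        | 2          
Legal     | 1          
Marketing | 0          
Sales     | 2          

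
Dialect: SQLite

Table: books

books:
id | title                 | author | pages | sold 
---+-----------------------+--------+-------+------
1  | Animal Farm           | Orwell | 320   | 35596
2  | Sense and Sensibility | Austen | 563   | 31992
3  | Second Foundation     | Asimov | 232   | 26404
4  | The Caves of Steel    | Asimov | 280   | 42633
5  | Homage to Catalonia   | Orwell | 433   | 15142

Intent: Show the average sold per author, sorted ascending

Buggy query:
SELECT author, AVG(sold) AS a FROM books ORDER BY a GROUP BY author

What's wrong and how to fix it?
Bug: GROUP BY must precede ORDER BY

Fix: Reorder: SELECT … FROM … GROUP BY … ORDER BY …

Corrected query:
SELECT author, AVG(sold) AS a FROM books GROUP BY author ORDER BY a

Result:
author | a      
-------+--------
Orwell | 25369  
Austen | 31992  
Asimov | 34518.5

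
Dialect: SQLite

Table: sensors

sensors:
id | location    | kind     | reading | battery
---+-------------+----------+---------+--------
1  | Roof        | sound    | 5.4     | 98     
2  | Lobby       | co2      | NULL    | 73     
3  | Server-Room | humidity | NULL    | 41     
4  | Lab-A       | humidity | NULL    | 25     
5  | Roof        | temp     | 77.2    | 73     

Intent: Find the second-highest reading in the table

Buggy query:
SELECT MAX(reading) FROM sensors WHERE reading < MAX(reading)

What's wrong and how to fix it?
Bug: The inner MAX is an aggregate inside WHERE, which is not allowed

Fix: Compute the overall MAX in a subquery, then take MAX of rows below it

Corrected query:
SELECT MAX(reading) FROM sensors WHERE reading < (SELECT MAX(reading) FROM sensors)

Result:
MAX(reading)
------------
5.4         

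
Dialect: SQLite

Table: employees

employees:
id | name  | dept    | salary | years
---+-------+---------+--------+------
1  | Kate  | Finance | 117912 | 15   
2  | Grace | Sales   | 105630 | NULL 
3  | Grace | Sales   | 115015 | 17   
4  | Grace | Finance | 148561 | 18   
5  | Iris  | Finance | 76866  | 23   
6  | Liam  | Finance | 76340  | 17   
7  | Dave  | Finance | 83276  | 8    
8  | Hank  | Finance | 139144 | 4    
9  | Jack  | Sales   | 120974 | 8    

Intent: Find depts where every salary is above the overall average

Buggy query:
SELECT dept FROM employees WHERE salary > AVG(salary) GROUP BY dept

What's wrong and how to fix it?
Bug: WHERE evaluates per row before aggregation, so AVG() is unavailable

Fix: Compute the overall average in a scalar subquery and compare each group's MIN against it in HAVING

Corrected query:
SELECT dept FROM employees GROUP BY dept HAVING MIN(salary) > (SELECT AVG(salary) FROM employees)

Result:
(no rows)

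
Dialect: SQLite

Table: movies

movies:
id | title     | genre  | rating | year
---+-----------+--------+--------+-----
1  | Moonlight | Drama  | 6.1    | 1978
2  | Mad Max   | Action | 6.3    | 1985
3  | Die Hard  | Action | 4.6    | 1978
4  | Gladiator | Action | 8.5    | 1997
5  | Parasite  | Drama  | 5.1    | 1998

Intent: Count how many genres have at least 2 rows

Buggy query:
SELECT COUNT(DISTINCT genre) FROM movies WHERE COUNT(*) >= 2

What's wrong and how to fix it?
Bug: WHERE filters individual rows, not groups, so a group-level COUNT is invalid there

Fix: Use a subquery that GROUPs and filters with HAVING, then count its rows

Corrected query:
SELECT COUNT(*) FROM (SELECT genre FROM movies GROUP BY genre HAVING COUNT(*) >= 2)

Result:
COUNT(*)
--------
2       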